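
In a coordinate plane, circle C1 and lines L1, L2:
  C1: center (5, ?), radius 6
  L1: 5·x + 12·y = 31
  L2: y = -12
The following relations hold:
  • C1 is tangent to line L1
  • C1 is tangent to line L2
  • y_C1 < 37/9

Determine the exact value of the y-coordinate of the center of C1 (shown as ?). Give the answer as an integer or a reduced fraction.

-6

1. [C1‖L1]  y_C1² − 1y_C1 − 42 = 0  ⇒  y_C1 = -6 or 7
2. [C1‖L2]  y_C1² + 24y_C1 + 108 = 0  ⇒  y_C1 = -18 or -6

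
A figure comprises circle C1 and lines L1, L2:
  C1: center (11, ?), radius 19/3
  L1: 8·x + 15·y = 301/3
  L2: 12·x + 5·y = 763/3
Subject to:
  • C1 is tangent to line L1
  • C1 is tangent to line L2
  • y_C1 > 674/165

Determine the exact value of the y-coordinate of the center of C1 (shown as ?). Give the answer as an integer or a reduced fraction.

8

1. [C1‖L1]  y_C1² − (74/45)y_C1 − 2288/45 = 0  ⇒  y_C1 = -286/45 or 8
2. [C1‖L2]  y_C1² − (734/15)y_C1 + 4912/15 = 0  ⇒  y_C1 = 8 or 614/15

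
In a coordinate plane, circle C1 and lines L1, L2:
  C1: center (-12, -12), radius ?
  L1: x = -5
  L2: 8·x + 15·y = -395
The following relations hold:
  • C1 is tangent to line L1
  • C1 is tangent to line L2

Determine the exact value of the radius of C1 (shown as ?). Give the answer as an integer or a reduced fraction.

1. [C1‖L1]  r_C1² − 49 = 0  ⇒  r_C1 = 7 (r>0 drops 1)
2. [C1‖L2]  r_C1² − 49 = 0  ⇒  r_C1 = 7 (r>0 drops 1)

7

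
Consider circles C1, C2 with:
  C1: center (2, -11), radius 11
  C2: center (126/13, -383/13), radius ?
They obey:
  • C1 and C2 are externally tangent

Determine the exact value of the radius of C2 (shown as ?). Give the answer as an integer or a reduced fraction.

9

1. [ext C1·C2]  r_C2² + 22r_C2 − 279 = 0  ⇒  r_C2 = 9 (r>0 drops 1)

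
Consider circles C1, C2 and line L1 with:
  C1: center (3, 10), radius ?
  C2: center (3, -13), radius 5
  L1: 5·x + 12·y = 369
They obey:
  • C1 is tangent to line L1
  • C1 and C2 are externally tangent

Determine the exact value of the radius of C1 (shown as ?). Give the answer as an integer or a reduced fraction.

1. [C1‖L1]  r_C1² − 324 = 0  ⇒  r_C1 = 18 (r>0 drops 1)
2. [ext C1·C2]  r_C1² + 10r_C1 − 504 = 0  ⇒  r_C1 = 18 (r>0 drops 1)

18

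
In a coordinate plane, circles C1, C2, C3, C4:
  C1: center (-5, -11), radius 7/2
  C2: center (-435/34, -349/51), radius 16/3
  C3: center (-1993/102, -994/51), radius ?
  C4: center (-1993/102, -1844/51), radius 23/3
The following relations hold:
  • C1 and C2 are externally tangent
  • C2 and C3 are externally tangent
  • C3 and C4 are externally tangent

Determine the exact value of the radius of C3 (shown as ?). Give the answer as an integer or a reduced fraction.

9

1. [ext C2·C3]  r_C3² + (32/3)r_C3 − 177 = 0  ⇒  r_C3 = 9 (r>0 drops 1)
2. [ext C3·C4]  r_C3² + (46/3)r_C3 − 219 = 0  ⇒  r_C3 = 9 (r>0 drops 1)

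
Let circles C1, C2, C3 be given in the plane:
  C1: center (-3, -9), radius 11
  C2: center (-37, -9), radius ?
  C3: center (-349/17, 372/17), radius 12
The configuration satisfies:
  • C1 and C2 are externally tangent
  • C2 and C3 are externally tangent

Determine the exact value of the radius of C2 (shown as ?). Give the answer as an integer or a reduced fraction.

23

1. [ext C1·C2]  r_C2² + 22r_C2 − 1035 = 0  ⇒  r_C2 = 23 (r>0 drops 1)
2. [ext C2·C3]  r_C2² + 24r_C2 − 1081 = 0  ⇒  r_C2 = 23 (r>0 drops 1)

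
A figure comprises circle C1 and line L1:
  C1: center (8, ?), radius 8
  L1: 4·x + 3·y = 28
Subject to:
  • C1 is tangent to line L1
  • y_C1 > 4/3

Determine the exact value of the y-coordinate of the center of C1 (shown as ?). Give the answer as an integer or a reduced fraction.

1. [C1‖L1]  y_C1² + (8/3)y_C1 − 176 = 0  ⇒  y_C1 = -44/3 or 12
2. given y_C1 > 4/3: keep 12

12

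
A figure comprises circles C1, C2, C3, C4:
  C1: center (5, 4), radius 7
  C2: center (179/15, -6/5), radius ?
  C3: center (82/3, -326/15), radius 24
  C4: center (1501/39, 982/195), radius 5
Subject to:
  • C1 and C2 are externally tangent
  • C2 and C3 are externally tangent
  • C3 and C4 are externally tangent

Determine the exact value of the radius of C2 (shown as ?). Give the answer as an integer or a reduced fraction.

5/3

1. [ext C1·C2]  r_C2² + 14r_C2 − 235/9 = 0  ⇒  r_C2 = 5/3 (r>0 drops 1)
2. [ext C2·C3]  r_C2² + 48r_C2 − 745/9 = 0  ⇒  r_C2 = 5/3 (r>0 drops 1)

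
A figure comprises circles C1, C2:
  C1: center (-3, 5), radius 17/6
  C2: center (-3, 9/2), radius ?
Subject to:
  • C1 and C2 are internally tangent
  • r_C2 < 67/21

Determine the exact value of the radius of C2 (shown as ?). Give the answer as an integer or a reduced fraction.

7/3

1. [int C1,C2]  r_C2² − (17/3)r_C2 + 70/9 = 0  ⇒  r_C2 = 7/3 or 10/3
2. given r_C2 < 67/21: keep 7/3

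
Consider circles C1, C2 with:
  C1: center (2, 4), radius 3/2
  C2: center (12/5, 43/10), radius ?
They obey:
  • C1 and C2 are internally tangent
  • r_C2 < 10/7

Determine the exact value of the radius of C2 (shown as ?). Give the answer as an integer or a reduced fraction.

1

1. [int C1,C2]  r_C2² − 3r_C2 + 2 = 0  ⇒  r_C2 = 1 or 2
2. given r_C2 < 10/7: keep 1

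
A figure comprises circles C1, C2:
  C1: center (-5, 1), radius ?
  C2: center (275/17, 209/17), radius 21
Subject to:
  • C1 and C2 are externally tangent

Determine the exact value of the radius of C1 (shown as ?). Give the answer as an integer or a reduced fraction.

1. [ext C1·C2]  r_C1² + 42r_C1 − 135 = 0  ⇒  r_C1 = 3 (r>0 drops 1)

3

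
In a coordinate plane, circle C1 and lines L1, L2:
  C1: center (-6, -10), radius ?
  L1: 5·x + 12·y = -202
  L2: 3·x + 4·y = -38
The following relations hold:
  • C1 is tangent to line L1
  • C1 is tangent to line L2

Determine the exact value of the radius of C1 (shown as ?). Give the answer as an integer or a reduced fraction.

4

1. [C1‖L1]  r_C1² − 16 = 0  ⇒  r_C1 = 4 (r>0 drops 1)
2. [C1‖L2]  r_C1² − 16 = 0  ⇒  r_C1 = 4 (r>0 drops 1)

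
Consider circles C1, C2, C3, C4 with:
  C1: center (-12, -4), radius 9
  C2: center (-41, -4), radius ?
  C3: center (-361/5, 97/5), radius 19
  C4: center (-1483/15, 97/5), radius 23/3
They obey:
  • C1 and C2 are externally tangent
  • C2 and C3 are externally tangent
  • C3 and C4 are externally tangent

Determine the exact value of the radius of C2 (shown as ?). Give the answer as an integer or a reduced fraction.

20

1. [ext C1·C2]  r_C2² + 18r_C2 − 760 = 0  ⇒  r_C2 = 20 (r>0 drops 1)
2. [ext C2·C3]  r_C2² + 38r_C2 − 1160 = 0  ⇒  r_C2 = 20 (r>0 drops 1)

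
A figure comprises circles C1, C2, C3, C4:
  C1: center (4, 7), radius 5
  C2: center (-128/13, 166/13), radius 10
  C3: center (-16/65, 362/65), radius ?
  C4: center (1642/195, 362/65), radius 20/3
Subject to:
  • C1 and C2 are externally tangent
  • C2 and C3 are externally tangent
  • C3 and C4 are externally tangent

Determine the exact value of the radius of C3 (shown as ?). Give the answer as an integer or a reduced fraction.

1. [ext C2·C3]  r_C3² + 20r_C3 − 44 = 0  ⇒  r_C3 = 2 (r>0 drops 1)
2. [ext C3·C4]  r_C3² + (40/3)r_C3 − 92/3 = 0  ⇒  r_C3 = 2 (r>0 drops 1)

2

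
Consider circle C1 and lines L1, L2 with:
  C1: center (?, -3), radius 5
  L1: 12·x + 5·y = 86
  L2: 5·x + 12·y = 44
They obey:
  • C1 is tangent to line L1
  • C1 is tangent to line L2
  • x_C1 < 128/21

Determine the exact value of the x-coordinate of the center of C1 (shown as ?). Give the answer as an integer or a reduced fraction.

3

1. [C1‖L1]  x_C1² − (101/6)x_C1 + 83/2 = 0  ⇒  x_C1 = 3 or 83/6
2. [C1‖L2]  x_C1² − 32x_C1 + 87 = 0  ⇒  x_C1 = 3 or 29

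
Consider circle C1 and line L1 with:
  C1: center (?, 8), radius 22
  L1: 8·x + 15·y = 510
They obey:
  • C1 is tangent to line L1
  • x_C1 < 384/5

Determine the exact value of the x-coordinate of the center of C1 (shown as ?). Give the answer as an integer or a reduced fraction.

1. [C1‖L1]  x_C1² − (195/2)x_C1 + 191 = 0  ⇒  x_C1 = 2 or 191/2
2. given x_C1 < 384/5: keep 2

2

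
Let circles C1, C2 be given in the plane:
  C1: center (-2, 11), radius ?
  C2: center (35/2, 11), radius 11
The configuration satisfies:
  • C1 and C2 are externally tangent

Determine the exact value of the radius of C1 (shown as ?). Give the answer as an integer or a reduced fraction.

1. [ext C1·C2]  r_C1² + 22r_C1 − 1037/4 = 0  ⇒  r_C1 = 17/2 (r>0 drops 1)

17/2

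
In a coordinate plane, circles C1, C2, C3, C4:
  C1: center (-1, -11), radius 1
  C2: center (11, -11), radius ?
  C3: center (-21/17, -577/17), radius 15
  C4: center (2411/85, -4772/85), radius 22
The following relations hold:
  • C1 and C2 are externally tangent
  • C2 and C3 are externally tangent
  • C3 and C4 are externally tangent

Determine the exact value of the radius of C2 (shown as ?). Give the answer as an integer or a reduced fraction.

11

1. [ext C1·C2]  r_C2² + 2r_C2 − 143 = 0  ⇒  r_C2 = 11 (r>0 drops 1)
2. [ext C2·C3]  r_C2² + 30r_C2 − 451 = 0  ⇒  r_C2 = 11 (r>0 drops 1)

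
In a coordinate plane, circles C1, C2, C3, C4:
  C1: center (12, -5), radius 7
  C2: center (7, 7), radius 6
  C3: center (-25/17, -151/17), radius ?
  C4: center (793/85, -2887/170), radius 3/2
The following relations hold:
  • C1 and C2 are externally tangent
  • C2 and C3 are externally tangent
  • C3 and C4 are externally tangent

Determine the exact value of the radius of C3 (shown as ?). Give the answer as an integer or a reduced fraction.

1. [ext C2·C3]  r_C3² + 12r_C3 − 288 = 0  ⇒  r_C3 = 12 (r>0 drops 1)
2. [ext C3·C4]  r_C3² + 3r_C3 − 180 = 0  ⇒  r_C3 = 12 (r>0 drops 1)

12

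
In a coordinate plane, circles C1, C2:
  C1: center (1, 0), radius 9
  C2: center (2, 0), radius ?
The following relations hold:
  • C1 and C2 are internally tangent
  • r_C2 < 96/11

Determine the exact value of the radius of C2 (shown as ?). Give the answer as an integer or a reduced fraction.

8

1. [int C1,C2]  r_C2² − 18r_C2 + 80 = 0  ⇒  r_C2 = 8 or 10
2. given r_C2 < 96/11: keep 8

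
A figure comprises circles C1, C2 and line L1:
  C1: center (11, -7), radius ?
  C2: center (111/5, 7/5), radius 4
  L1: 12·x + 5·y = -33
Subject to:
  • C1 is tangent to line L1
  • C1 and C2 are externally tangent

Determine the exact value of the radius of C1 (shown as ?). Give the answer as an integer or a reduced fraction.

1. [C1‖L1]  r_C1² − 100 = 0  ⇒  r_C1 = 10 (r>0 drops 1)
2. [ext C1·C2]  r_C1² + 8r_C1 − 180 = 0  ⇒  r_C1 = 10 (r>0 drops 1)

10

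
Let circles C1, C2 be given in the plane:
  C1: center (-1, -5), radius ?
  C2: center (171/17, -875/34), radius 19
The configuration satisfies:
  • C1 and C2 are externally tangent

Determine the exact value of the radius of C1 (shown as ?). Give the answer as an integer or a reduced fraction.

9/2

1. [ext C1·C2]  r_C1² + 38r_C1 − 765/4 = 0  ⇒  r_C1 = 9/2 (r>0 drops 1)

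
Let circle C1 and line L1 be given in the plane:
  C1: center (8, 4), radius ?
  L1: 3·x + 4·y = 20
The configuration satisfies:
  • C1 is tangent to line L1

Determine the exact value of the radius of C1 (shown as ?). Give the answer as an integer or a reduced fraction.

4

1. [C1‖L1]  r_C1² − 16 = 0  ⇒  r_C1 = 4 (r>0 drops 1)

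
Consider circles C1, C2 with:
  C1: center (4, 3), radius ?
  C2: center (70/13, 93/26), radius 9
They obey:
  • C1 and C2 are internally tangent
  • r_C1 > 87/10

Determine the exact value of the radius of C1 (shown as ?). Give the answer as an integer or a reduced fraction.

1. [int C1,C2]  r_C1² − 18r_C1 + 315/4 = 0  ⇒  r_C1 = 15/2 or 21/2
2. given r_C1 > 87/10: keep 21/2

21/2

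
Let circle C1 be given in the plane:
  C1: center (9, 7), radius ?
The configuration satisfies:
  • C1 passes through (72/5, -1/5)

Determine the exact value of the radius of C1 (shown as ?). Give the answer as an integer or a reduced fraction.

9

1. [C1∋P]  r_C1² − 81 = 0  ⇒  r_C1 = 9 (r>0 drops 1)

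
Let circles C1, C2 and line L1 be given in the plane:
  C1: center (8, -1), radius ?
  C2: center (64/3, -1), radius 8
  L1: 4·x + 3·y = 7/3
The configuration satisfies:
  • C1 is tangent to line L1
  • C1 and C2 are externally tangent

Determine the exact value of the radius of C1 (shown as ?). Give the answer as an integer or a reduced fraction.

1. [C1‖L1]  r_C1² − 256/9 = 0  ⇒  r_C1 = 16/3 (r>0 drops 1)
2. [ext C1·C2]  r_C1² + 16r_C1 − 1024/9 = 0  ⇒  r_C1 = 16/3 (r>0 drops 1)

16/3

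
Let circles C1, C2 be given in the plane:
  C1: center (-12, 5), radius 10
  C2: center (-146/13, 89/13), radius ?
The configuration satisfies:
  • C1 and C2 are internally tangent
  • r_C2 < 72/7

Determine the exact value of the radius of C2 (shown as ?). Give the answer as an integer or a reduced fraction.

8

1. [int C1,C2]  r_C2² − 20r_C2 + 96 = 0  ⇒  r_C2 = 8 or 12
2. given r_C2 < 72/7: keep 8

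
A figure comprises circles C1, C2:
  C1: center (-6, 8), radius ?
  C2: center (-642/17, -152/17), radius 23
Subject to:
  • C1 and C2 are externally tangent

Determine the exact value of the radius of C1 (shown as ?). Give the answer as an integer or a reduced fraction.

1. [ext C1·C2]  r_C1² + 46r_C1 − 767 = 0  ⇒  r_C1 = 13 (r>0 drops 1)

13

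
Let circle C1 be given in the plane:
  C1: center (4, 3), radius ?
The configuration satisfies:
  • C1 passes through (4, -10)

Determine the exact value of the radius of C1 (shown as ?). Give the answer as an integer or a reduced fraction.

1. [C1∋P]  r_C1² − 169 = 0  ⇒  r_C1 = 13 (r>0 drops 1)

13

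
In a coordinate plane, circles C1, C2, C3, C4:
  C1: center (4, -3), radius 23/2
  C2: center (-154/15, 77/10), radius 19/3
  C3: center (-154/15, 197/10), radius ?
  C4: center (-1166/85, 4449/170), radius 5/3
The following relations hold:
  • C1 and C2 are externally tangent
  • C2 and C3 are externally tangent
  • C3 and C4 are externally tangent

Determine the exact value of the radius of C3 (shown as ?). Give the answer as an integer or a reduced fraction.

17/3

1. [ext C2·C3]  r_C3² + (38/3)r_C3 − 935/9 = 0  ⇒  r_C3 = 17/3 (r>0 drops 1)
2. [ext C3·C4]  r_C3² + (10/3)r_C3 − 51 = 0  ⇒  r_C3 = 17/3 (r>0 drops 1)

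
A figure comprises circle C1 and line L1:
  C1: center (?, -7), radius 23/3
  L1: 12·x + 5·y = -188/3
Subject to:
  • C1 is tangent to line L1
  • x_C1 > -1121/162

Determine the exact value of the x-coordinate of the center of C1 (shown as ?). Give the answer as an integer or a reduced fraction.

1. [C1‖L1]  x_C1² + (83/18)x_C1 − 191/3 = 0  ⇒  x_C1 = -191/18 or 6
2. given x_C1 > -1121/162: keep 6

6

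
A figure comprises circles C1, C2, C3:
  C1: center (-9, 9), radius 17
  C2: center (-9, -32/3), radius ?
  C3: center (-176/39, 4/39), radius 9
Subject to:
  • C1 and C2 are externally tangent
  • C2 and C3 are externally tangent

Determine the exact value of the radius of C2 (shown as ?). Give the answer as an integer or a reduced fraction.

8/3

1. [ext C1·C2]  r_C2² + 34r_C2 − 880/9 = 0  ⇒  r_C2 = 8/3 (r>0 drops 1)
2. [ext C2·C3]  r_C2² + 18r_C2 − 496/9 = 0  ⇒  r_C2 = 8/3 (r>0 drops 1)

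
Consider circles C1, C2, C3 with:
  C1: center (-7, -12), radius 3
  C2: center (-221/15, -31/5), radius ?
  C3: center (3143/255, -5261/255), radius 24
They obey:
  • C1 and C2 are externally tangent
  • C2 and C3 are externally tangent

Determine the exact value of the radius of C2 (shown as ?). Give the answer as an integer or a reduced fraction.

1. [ext C1·C2]  r_C2² + 6r_C2 − 760/9 = 0  ⇒  r_C2 = 20/3 (r>0 drops 1)
2. [ext C2·C3]  r_C2² + 48r_C2 − 3280/9 = 0  ⇒  r_C2 = 20/3 (r>0 drops 1)

20/3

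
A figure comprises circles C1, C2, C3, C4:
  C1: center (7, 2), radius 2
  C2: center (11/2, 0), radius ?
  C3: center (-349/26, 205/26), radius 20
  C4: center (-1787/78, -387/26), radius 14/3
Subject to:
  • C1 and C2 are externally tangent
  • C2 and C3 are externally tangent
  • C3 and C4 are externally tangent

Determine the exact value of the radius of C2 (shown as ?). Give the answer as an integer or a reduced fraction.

1/2

1. [ext C1·C2]  r_C2² + 4r_C2 − 9/4 = 0  ⇒  r_C2 = 1/2 (r>0 drops 1)
2. [ext C2·C3]  r_C2² + 40r_C2 − 81/4 = 0  ⇒  r_C2 = 1/2 (r>0 drops 1)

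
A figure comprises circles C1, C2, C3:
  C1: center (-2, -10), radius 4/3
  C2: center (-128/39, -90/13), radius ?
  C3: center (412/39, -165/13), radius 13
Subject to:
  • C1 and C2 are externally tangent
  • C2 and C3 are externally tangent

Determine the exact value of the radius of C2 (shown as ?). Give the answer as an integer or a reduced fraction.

2

1. [ext C1·C2]  r_C2² + (8/3)r_C2 − 28/3 = 0  ⇒  r_C2 = 2 (r>0 drops 1)
2. [ext C2·C3]  r_C2² + 26r_C2 − 56 = 0  ⇒  r_C2 = 2 (r>0 drops 1)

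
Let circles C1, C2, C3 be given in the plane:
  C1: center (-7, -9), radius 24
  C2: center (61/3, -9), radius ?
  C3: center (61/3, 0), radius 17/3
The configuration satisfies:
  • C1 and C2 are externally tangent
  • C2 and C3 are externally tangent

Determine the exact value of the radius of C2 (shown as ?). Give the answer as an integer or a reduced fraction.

1. [ext C1·C2]  r_C2² + 48r_C2 − 1540/9 = 0  ⇒  r_C2 = 10/3 (r>0 drops 1)
2. [ext C2·C3]  r_C2² + (34/3)r_C2 − 440/9 = 0  ⇒  r_C2 = 10/3 (r>0 drops 1)

10/3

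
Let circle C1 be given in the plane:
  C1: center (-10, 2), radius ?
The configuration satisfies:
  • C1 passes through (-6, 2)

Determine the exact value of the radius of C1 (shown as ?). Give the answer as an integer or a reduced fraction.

1. [C1∋P]  r_C1² − 16 = 0  ⇒  r_C1 = 4 (r>0 drops 1)

4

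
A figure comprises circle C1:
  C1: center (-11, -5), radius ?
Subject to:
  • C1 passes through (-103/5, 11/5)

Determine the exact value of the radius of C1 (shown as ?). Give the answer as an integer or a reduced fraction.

12

1. [C1∋P]  r_C1² − 144 = 0  ⇒  r_C1 = 12 (r>0 drops 1)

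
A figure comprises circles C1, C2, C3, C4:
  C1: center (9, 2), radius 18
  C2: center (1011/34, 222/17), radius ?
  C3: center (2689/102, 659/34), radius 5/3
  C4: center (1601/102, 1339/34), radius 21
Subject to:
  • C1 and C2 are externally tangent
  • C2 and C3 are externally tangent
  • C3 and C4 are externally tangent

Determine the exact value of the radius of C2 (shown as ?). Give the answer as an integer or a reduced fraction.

11/2

1. [ext C1·C2]  r_C2² + 36r_C2 − 913/4 = 0  ⇒  r_C2 = 11/2 (r>0 drops 1)
2. [ext C2·C3]  r_C2² + (10/3)r_C2 − 583/12 = 0  ⇒  r_C2 = 11/2 (r>0 drops 1)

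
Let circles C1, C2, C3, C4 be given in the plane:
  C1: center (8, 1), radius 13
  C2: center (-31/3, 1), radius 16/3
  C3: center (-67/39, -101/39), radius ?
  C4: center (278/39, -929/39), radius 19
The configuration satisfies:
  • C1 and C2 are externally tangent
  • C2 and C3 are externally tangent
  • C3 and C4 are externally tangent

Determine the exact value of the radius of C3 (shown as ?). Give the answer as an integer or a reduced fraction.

4

1. [ext C2·C3]  r_C3² + (32/3)r_C3 − 176/3 = 0  ⇒  r_C3 = 4 (r>0 drops 1)
2. [ext C3·C4]  r_C3² + 38r_C3 − 168 = 0  ⇒  r_C3 = 4 (r>0 drops 1)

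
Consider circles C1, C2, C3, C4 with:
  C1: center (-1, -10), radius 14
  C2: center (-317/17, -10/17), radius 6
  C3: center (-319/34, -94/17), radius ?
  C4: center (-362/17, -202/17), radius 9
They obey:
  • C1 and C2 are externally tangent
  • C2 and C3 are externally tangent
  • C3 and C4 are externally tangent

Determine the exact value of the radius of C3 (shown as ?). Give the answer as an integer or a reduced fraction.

1. [ext C2·C3]  r_C3² + 12r_C3 − 297/4 = 0  ⇒  r_C3 = 9/2 (r>0 drops 1)
2. [ext C3·C4]  r_C3² + 18r_C3 − 405/4 = 0  ⇒  r_C3 = 9/2 (r>0 drops 1)

9/2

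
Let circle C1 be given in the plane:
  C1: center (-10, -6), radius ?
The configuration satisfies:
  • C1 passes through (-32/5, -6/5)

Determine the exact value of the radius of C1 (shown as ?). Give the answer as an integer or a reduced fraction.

1. [C1∋P]  r_C1² − 36 = 0  ⇒  r_C1 = 6 (r>0 drops 1)

6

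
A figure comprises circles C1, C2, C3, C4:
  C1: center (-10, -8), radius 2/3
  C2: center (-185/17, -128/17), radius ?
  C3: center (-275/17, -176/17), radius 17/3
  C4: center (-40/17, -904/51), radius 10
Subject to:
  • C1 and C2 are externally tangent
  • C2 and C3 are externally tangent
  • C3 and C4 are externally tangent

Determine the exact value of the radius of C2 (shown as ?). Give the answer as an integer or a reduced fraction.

1. [ext C1·C2]  r_C2² + (4/3)r_C2 − 5/9 = 0  ⇒  r_C2 = 1/3 (r>0 drops 1)
2. [ext C2·C3]  r_C2² + (34/3)r_C2 − 35/9 = 0  ⇒  r_C2 = 1/3 (r>0 drops 1)

1/3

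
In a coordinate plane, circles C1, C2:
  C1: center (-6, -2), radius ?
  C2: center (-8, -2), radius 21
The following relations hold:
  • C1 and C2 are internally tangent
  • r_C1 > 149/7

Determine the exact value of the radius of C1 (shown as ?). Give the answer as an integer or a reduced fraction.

23

1. [int C1,C2]  r_C1² − 42r_C1 + 437 = 0  ⇒  r_C1 = 19 or 23
2. given r_C1 > 149/7: keep 23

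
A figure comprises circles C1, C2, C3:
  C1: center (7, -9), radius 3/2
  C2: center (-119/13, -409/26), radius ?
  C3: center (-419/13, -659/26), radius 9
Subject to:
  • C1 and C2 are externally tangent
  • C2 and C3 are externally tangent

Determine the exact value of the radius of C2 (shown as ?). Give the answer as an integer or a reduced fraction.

16

1. [ext C1·C2]  r_C2² + 3r_C2 − 304 = 0  ⇒  r_C2 = 16 (r>0 drops 1)
2. [ext C2·C3]  r_C2² + 18r_C2 − 544 = 0  ⇒  r_C2 = 16 (r>0 drops 1)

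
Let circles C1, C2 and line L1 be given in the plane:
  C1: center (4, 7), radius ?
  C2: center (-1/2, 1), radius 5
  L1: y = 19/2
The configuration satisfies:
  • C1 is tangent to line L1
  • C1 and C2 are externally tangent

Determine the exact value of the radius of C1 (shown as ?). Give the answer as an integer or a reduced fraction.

1. [C1‖L1]  r_C1² − 25/4 = 0  ⇒  r_C1 = 5/2 (r>0 drops 1)
2. [ext C1·C2]  r_C1² + 10r_C1 − 125/4 = 0  ⇒  r_C1 = 5/2 (r>0 drops 1)

5/2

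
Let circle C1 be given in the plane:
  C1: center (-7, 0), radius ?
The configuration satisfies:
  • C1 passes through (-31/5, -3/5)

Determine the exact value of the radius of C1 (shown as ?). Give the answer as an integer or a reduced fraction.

1

1. [C1∋P]  r_C1² − 1 = 0  ⇒  r_C1 = 1 (r>0 drops 1)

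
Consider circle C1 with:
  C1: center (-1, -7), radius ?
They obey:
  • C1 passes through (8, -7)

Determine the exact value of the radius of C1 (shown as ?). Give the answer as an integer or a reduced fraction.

9

1. [C1∋P]  r_C1² − 81 = 0  ⇒  r_C1 = 9 (r>0 drops 1)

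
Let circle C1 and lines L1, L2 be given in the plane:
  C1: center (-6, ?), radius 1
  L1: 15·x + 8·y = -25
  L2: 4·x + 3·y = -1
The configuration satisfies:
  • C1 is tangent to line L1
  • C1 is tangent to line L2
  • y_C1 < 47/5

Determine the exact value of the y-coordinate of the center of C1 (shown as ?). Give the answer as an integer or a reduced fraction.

6

1. [C1‖L1]  y_C1² − (65/4)y_C1 + 123/2 = 0  ⇒  y_C1 = 6 or 41/4
2. [C1‖L2]  y_C1² − (46/3)y_C1 + 56 = 0  ⇒  y_C1 = 6 or 28/3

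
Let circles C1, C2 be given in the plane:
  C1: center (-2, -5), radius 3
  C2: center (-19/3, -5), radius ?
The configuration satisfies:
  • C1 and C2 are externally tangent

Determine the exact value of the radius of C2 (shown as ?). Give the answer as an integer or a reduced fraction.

1. [ext C1·C2]  r_C2² + 6r_C2 − 88/9 = 0  ⇒  r_C2 = 4/3 (r>0 drops 1)

4/3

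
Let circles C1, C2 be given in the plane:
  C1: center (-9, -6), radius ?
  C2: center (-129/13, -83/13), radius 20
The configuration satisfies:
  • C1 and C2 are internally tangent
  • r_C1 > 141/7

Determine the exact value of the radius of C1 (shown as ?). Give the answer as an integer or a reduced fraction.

1. [int C1,C2]  r_C1² − 40r_C1 + 399 = 0  ⇒  r_C1 = 19 or 21
2. given r_C1 > 141/7: keep 21

21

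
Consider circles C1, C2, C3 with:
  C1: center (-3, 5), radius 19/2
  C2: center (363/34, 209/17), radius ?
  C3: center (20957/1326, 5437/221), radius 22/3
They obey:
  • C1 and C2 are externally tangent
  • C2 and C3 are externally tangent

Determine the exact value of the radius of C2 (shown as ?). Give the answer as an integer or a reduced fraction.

6

1. [ext C1·C2]  r_C2² + 19r_C2 − 150 = 0  ⇒  r_C2 = 6 (r>0 drops 1)
2. [ext C2·C3]  r_C2² + (44/3)r_C2 − 124 = 0  ⇒  r_C2 = 6 (r>0 drops 1)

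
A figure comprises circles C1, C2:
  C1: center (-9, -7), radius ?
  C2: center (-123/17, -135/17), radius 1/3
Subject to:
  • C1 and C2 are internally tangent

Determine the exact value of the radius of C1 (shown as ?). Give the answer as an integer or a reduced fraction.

1. [int C1,C2]  r_C1² − (2/3)r_C1 − 35/9 = 0  ⇒  r_C1 = 7/3 (r>0 drops 1)

7/3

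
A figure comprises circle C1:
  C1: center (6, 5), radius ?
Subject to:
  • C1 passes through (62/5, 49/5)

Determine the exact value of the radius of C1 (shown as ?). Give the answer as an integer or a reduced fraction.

1. [C1∋P]  r_C1² − 64 = 0  ⇒  r_C1 = 8 (r>0 drops 1)

8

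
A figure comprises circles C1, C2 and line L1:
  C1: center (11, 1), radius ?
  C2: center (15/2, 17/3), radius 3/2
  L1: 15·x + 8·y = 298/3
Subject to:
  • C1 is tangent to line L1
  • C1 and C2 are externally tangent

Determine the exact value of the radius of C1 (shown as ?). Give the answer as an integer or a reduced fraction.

13/3

1. [C1‖L1]  r_C1² − 169/9 = 0  ⇒  r_C1 = 13/3 (r>0 drops 1)
2. [ext C1·C2]  r_C1² + 3r_C1 − 286/9 = 0  ⇒  r_C1 = 13/3 (r>0 drops 1)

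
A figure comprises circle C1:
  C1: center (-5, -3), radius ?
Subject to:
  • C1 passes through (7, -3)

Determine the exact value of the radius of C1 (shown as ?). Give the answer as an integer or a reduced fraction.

12

1. [C1∋P]  r_C1² − 144 = 0  ⇒  r_C1 = 12 (r>0 drops 1)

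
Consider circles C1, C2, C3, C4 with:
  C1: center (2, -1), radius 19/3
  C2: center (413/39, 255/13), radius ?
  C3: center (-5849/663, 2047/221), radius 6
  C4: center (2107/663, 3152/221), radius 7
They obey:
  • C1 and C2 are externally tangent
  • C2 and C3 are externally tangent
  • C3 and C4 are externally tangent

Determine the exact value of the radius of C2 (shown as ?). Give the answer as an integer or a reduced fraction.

16

1. [ext C1·C2]  r_C2² + (38/3)r_C2 − 1376/3 = 0  ⇒  r_C2 = 16 (r>0 drops 1)
2. [ext C2·C3]  r_C2² + 12r_C2 − 448 = 0  ⇒  r_C2 = 16 (r>0 drops 1)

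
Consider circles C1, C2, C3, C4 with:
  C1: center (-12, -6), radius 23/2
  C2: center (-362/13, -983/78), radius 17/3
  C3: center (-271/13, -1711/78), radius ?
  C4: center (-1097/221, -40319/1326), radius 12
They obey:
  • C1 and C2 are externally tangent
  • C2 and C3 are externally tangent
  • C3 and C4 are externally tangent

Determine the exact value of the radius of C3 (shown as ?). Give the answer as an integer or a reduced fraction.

1. [ext C2·C3]  r_C3² + (34/3)r_C3 − 104 = 0  ⇒  r_C3 = 6 (r>0 drops 1)
2. [ext C3·C4]  r_C3² + 24r_C3 − 180 = 0  ⇒  r_C3 = 6 (r>0 drops 1)

6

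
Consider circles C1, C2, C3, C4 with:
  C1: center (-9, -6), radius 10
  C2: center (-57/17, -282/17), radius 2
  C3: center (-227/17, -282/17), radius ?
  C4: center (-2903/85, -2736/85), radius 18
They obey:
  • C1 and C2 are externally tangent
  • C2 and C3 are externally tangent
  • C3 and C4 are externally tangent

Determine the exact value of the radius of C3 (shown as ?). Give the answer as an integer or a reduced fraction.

1. [ext C2·C3]  r_C3² + 4r_C3 − 96 = 0  ⇒  r_C3 = 8 (r>0 drops 1)
2. [ext C3·C4]  r_C3² + 36r_C3 − 352 = 0  ⇒  r_C3 = 8 (r>0 drops 1)

8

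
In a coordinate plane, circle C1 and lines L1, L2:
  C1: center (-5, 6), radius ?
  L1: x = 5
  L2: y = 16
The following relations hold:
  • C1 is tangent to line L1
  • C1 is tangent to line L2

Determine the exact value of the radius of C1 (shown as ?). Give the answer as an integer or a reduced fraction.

1. [C1‖L1]  r_C1² − 100 = 0  ⇒  r_C1 = 10 (r>0 drops 1)
2. [C1‖L2]  r_C1² − 100 = 0  ⇒  r_C1 = 10 (r>0 drops 1)

10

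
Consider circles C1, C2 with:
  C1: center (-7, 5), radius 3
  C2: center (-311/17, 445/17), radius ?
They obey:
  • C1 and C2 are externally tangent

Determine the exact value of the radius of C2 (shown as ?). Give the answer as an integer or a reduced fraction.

21

1. [ext C1·C2]  r_C2² + 6r_C2 − 567 = 0  ⇒  r_C2 = 21 (r>0 drops 1)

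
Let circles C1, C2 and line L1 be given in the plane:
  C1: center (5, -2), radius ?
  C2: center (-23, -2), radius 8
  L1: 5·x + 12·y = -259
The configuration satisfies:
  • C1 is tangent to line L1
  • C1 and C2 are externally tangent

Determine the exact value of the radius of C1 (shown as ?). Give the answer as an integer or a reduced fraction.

1. [C1‖L1]  r_C1² − 400 = 0  ⇒  r_C1 = 20 (r>0 drops 1)
2. [ext C1·C2]  r_C1² + 16r_C1 − 720 = 0  ⇒  r_C1 = 20 (r>0 drops 1)

20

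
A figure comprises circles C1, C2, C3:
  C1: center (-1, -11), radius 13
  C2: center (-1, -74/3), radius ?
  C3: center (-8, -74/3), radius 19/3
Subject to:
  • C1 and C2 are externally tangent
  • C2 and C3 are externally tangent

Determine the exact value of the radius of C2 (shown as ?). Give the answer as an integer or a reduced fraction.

2/3

1. [ext C1·C2]  r_C2² + 26r_C2 − 160/9 = 0  ⇒  r_C2 = 2/3 (r>0 drops 1)
2. [ext C2·C3]  r_C2² + (38/3)r_C2 − 80/9 = 0  ⇒  r_C2 = 2/3 (r>0 drops 1)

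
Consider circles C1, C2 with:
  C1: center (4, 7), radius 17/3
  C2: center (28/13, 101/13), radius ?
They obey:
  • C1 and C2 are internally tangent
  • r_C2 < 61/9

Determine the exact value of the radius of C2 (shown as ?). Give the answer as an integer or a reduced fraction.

1. [int C1,C2]  r_C2² − (34/3)r_C2 + 253/9 = 0  ⇒  r_C2 = 11/3 or 23/3
2. given r_C2 < 61/9: keep 11/3

11/3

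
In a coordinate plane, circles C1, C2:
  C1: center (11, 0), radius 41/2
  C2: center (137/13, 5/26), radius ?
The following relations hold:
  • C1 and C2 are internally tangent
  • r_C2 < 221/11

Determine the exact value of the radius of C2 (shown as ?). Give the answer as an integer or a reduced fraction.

20

1. [int C1,C2]  r_C2² − 41r_C2 + 420 = 0  ⇒  r_C2 = 20 or 21
2. given r_C2 < 221/11: keep 20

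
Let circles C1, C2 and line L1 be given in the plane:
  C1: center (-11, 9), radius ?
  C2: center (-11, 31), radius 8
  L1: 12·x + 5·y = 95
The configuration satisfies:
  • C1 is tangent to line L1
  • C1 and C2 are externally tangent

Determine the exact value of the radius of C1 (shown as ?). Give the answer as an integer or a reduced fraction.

1. [C1‖L1]  r_C1² − 196 = 0  ⇒  r_C1 = 14 (r>0 drops 1)
2. [ext C1·C2]  r_C1² + 16r_C1 − 420 = 0  ⇒  r_C1 = 14 (r>0 drops 1)

14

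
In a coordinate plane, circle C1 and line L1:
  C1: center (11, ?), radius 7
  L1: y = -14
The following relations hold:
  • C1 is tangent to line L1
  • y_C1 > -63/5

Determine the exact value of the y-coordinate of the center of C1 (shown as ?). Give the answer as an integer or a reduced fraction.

1. [C1‖L1]  y_C1² + 28y_C1 + 147 = 0  ⇒  y_C1 = -21 or -7
2. given y_C1 > -63/5: keep -7

-7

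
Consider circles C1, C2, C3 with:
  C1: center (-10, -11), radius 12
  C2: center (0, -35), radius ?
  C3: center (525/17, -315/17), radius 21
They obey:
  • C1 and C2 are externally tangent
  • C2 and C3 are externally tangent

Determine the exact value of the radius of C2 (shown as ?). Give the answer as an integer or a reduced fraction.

1. [ext C1·C2]  r_C2² + 24r_C2 − 532 = 0  ⇒  r_C2 = 14 (r>0 drops 1)
2. [ext C2·C3]  r_C2² + 42r_C2 − 784 = 0  ⇒  r_C2 = 14 (r>0 drops 1)

14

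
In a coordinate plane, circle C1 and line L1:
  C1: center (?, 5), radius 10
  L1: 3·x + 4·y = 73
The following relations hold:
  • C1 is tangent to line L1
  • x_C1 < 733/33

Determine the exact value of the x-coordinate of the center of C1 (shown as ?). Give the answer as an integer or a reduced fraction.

1. [C1‖L1]  x_C1² − (106/3)x_C1 + 103/3 = 0  ⇒  x_C1 = 1 or 103/3
2. given x_C1 < 733/33: keep 1

1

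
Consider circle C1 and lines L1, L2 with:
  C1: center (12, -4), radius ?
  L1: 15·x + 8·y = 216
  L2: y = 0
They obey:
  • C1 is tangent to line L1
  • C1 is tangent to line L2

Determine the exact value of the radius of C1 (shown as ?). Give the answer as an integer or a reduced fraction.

4

1. [C1‖L1]  r_C1² − 16 = 0  ⇒  r_C1 = 4 (r>0 drops 1)
2. [C1‖L2]  r_C1² − 16 = 0  ⇒  r_C1 = 4 (r>0 drops 1)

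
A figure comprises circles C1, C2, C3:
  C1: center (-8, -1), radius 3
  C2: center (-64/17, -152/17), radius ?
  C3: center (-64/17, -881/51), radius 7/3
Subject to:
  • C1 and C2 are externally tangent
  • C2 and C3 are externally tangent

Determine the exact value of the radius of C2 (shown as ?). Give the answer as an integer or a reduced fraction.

6

1. [ext C1·C2]  r_C2² + 6r_C2 − 72 = 0  ⇒  r_C2 = 6 (r>0 drops 1)
2. [ext C2·C3]  r_C2² + (14/3)r_C2 − 64 = 0  ⇒  r_C2 = 6 (r>0 drops 1)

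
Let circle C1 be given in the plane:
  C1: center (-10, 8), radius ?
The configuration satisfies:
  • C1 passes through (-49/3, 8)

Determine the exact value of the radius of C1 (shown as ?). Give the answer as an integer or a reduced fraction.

1. [C1∋P]  r_C1² − 361/9 = 0  ⇒  r_C1 = 19/3 (r>0 drops 1)

19/3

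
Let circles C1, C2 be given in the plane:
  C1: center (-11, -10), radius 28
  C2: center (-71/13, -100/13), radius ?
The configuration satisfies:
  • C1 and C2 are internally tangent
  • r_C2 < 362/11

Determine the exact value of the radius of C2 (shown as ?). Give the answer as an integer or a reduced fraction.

1. [int C1,C2]  r_C2² − 56r_C2 + 748 = 0  ⇒  r_C2 = 22 or 34
2. given r_C2 < 362/11: keep 22

22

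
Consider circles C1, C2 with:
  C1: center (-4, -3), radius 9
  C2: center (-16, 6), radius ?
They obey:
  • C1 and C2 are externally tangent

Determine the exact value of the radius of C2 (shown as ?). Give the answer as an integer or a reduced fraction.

1. [ext C1·C2]  r_C2² + 18r_C2 − 144 = 0  ⇒  r_C2 = 6 (r>0 drops 1)

6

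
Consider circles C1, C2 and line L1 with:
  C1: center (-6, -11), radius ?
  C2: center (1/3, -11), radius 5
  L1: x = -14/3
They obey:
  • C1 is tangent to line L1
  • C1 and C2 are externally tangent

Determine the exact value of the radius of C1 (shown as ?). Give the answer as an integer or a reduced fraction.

4/3

1. [C1‖L1]  r_C1² − 16/9 = 0  ⇒  r_C1 = 4/3 (r>0 drops 1)
2. [ext C1·C2]  r_C1² + 10r_C1 − 136/9 = 0  ⇒  r_C1 = 4/3 (r>0 drops 1)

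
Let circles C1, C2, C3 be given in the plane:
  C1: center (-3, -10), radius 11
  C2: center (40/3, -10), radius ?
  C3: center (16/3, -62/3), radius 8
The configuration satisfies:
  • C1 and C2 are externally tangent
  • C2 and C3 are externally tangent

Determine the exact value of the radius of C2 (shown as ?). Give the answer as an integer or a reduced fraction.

1. [ext C1·C2]  r_C2² + 22r_C2 − 1312/9 = 0  ⇒  r_C2 = 16/3 (r>0 drops 1)
2. [ext C2·C3]  r_C2² + 16r_C2 − 1024/9 = 0  ⇒  r_C2 = 16/3 (r>0 drops 1)

16/3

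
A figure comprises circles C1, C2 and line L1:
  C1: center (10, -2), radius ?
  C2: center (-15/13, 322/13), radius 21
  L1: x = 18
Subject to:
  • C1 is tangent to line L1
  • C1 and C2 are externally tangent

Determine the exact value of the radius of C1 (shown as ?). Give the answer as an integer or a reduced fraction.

8

1. [C1‖L1]  r_C1² − 64 = 0  ⇒  r_C1 = 8 (r>0 drops 1)
2. [ext C1·C2]  r_C1² + 42r_C1 − 400 = 0  ⇒  r_C1 = 8 (r>0 drops 1)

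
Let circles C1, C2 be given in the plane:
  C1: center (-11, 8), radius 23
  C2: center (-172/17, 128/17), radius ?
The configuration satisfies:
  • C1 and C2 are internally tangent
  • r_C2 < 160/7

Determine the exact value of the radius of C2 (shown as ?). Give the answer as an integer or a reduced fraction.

22

1. [int C1,C2]  r_C2² − 46r_C2 + 528 = 0  ⇒  r_C2 = 22 or 24
2. given r_C2 < 160/7: keep 22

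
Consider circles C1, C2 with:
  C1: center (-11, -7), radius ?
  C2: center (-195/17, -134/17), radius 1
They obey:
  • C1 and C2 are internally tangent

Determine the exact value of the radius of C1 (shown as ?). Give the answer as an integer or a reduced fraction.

1. [int C1,C2]  r_C1² − 2r_C1 = 0  ⇒  r_C1 = 2 (r>0 drops 1)

2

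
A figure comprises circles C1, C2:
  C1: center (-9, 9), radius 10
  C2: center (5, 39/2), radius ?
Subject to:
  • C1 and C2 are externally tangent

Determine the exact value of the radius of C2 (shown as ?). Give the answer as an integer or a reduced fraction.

1. [ext C1·C2]  r_C2² + 20r_C2 − 825/4 = 0  ⇒  r_C2 = 15/2 (r>0 drops 1)

15/2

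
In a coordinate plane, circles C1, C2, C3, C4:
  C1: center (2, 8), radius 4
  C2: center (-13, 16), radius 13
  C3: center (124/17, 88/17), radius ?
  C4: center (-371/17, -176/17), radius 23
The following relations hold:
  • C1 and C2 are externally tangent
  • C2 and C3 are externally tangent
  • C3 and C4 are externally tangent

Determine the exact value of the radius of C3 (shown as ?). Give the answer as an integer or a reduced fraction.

1. [ext C2·C3]  r_C3² + 26r_C3 − 360 = 0  ⇒  r_C3 = 10 (r>0 drops 1)
2. [ext C3·C4]  r_C3² + 46r_C3 − 560 = 0  ⇒  r_C3 = 10 (r>0 drops 1)

10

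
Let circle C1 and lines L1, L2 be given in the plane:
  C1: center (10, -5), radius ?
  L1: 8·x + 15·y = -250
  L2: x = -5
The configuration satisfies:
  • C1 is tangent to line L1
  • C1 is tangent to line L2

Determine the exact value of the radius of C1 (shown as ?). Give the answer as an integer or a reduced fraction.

1. [C1‖L1]  r_C1² − 225 = 0  ⇒  r_C1 = 15 (r>0 drops 1)
2. [C1‖L2]  r_C1² − 225 = 0  ⇒  r_C1 = 15 (r>0 drops 1)

15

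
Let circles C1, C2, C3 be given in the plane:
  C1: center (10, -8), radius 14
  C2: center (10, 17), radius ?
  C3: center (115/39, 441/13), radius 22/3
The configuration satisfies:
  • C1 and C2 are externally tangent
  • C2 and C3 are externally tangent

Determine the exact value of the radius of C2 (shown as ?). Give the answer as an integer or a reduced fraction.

11

1. [ext C1·C2]  r_C2² + 28r_C2 − 429 = 0  ⇒  r_C2 = 11 (r>0 drops 1)
2. [ext C2·C3]  r_C2² + (44/3)r_C2 − 847/3 = 0  ⇒  r_C2 = 11 (r>0 drops 1)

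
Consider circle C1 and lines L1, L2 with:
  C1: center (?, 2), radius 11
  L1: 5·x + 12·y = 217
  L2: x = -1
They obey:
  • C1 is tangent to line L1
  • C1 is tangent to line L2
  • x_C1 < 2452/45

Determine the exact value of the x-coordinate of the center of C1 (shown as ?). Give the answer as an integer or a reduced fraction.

10

1. [C1‖L1]  x_C1² − (386/5)x_C1 + 672 = 0  ⇒  x_C1 = 10 or 336/5
2. [C1‖L2]  x_C1² + 2x_C1 − 120 = 0  ⇒  x_C1 = -12 or 10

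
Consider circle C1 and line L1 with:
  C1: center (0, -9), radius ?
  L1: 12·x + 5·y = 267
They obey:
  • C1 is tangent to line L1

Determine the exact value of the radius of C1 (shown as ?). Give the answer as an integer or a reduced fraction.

1. [C1‖L1]  r_C1² − 576 = 0  ⇒  r_C1 = 24 (r>0 drops 1)

24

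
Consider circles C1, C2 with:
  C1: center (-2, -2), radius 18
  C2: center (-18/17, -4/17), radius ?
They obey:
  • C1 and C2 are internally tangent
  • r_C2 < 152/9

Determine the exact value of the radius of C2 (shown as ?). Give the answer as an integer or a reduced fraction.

1. [int C1,C2]  r_C2² − 36r_C2 + 320 = 0  ⇒  r_C2 = 16 or 20
2. given r_C2 < 152/9: keep 16

16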